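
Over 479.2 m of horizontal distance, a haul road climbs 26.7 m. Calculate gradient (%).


Formula: Gradient = rise / run * 100
Gradient = 26.7 / 479.2 * 100 = 5.6%

5.6


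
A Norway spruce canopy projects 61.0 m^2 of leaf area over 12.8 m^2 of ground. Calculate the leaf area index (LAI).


Formula: LAI = total leaf area / ground area  (dimensionless)
LAI = 61.0 m^2 / 12.8 m^2
LAI = 4.77

4.77


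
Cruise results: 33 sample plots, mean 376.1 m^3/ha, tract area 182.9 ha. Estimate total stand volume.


Formula: Total Volume = Mean Volume per ha * Total Area
Total Volume = 376.1 m^3/ha * 182.9 ha
Total Volume = 68789 m^3

68789


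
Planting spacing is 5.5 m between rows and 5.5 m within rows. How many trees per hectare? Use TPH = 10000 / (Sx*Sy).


Formula: TPH = 10000 m^2/ha / (spacing_x * spacing_y)
Area per tree = 5.5 m * 5.5 m = 30.25 m^2
TPH = 10000 / 30.25 = 331 trees/ha

331


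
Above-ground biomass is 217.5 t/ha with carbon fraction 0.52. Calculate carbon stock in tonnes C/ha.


Formula: Carbon Stock = Biomass * Carbon Fraction
C = 217.5 t/ha * 0.52
C = 113.1 t C/ha

113.1


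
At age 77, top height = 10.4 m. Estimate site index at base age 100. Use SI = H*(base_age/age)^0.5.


Formula: SI = H_dom * (base_age / age)^0.5
Age ratio = 100 / 77 = 1.2987
sqrt(age_ratio) = 1.13961
SI = 10.4 * 1.13961 = 11.9 m

11.9


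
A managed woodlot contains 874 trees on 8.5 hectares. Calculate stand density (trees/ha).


Formula: Stand Density = N_trees / Area_ha
Density = 874 trees / 8.5 ha
Density = 103 trees/ha

103


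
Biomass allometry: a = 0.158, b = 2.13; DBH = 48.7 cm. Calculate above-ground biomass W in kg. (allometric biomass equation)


Formula: W = a * DBH^b  (allometric power law)
DBH^b = 48.7^2.13 = 3930.3994
W = 0.158 * 3930.3994 = 621.0 kg

621.0


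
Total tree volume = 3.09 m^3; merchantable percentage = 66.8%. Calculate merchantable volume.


Formula: MV = V_total * (merchantable_pct / 100)
Merchantable fraction = 66.8% / 100 = 0.668
MV = 3.09 m^3 * 0.668 = 2.064 m^3

2.064


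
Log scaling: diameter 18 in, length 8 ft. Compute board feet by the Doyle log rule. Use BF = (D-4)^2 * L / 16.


Doyle: BF = (D - 4)^2 * L / 16
Adjusted diameter = 18 - 4 = 14 in
(D-4)^2 = 14^2 = 196
BF = 196 * 8 / 16 = 98 BF

98


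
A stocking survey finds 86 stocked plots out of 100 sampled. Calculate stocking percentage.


Formula: Stocking % = stocked plots / total plots * 100
Stocking = 86 / 100 * 100
Stocking = 0.86 * 100 = 86.0%

86.0


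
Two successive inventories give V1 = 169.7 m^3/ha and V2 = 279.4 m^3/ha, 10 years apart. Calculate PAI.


Formula: PAI = (V_T2 - V_T1) / (T2 - T1)
Volume increment = 279.4 - 169.7 = 109.7 m^3/ha
PAI = 109.7 / 10 = 10.97 m^3/ha/year

10.97


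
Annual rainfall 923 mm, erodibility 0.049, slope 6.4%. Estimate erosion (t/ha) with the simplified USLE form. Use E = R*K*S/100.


Formula: E = R * K * S / 100  (simplified USLE)
R * K = 923 * 0.049 = 45.227
E = 45.227 * 6.4 / 100 = 2.89 t/ha

2.89


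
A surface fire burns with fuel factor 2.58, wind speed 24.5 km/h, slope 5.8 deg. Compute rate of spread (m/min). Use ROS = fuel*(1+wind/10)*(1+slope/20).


Formula: ROS = fuel * (1 + wind/10) * (1 + slope/20)
Wind factor = 1 + 24.5/10 = 3.45
Slope factor = 1 + 5.8/20 = 1.29
ROS = 2.58 * 3.45 * 1.29 = 11.48 m/min

11.48


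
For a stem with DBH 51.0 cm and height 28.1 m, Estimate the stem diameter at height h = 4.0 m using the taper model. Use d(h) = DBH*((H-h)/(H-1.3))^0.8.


Taper: d(h) = DBH * ((H - h) / (H - 1.3))^0.8
Numerator = H - h = 28.1 - 4.0 = 24.1 m
Denominator = H - 1.3 = 28.1 - 1.3 = 26.8 m
Ratio = 24.1 / 26.8 = 0.89925
d = 51.0 * 0.89925^0.8 = 46.8 cm

46.8


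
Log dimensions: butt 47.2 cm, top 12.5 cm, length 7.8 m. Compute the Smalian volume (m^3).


Smalian: V = (A1 + A2)/2 * L,  A = pi*(D/200)^2
A1 = pi*(47.2/200)^2 = 0.174974 m^2
A2 = pi*(12.5/200)^2 = 0.012272 m^2
V = (0.174974+0.012272)/2*7.8 = 0.7303 m^3

0.7303


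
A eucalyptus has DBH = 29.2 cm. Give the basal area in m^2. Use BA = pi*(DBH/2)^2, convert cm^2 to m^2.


Formula: BA = pi * (DBH/2)^2 / 10000  (cm^2 to m^2)
Radius = DBH/2 = 29.2/2 = 14.6 cm
BA = pi * 14.6^2 / 10000
   = 669.6619 cm^2 / 10000
   = 0.067 m^2

0.067


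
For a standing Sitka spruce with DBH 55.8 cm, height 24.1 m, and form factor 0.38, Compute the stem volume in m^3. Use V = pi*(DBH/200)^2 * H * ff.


Formula: V = pi * (DBH/200)^2 * H * ff
Radius = DBH/200 = 55.8/200 = 0.279 m
Radius^2 = 0.279^2 = 0.077841 m^2
V = pi * 0.077841 * 24.1 * 0.38
V = 2.24 m^3

2.24


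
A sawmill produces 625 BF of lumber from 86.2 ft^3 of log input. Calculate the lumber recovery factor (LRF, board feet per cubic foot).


Formula: LRF = Lumber Output (BF) / Log Input (ft^3)
LRF = 625 BF / 86.2 ft^3
LRF = 7.25 BF/ft^3

7.25


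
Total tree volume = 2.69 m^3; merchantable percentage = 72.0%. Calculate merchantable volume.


Formula: MV = V_total * (merchantable_pct / 100)
Merchantable fraction = 72.0% / 100 = 0.72
MV = 2.69 m^3 * 0.72 = 1.937 m^3

1.937


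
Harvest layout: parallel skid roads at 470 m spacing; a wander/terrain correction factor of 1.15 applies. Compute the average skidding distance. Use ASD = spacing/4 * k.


Formula: ASD = (spacing / 4) * correction
Uncorrected distance = spacing / 4 = 470 / 4 = 117.5 m
ASD = 117.5 * 1.15 = 135 m

135


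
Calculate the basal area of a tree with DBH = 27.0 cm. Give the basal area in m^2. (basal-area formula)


Formula: BA = pi * (DBH/2)^2 / 10000  (cm^2 to m^2)
Radius = DBH/2 = 27.0/2 = 13.5 cm
BA = pi * 13.5^2 / 10000
   = 572.5553 cm^2 / 10000
   = 0.0573 m^2

0.0573


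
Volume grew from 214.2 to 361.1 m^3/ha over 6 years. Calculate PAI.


Formula: PAI = (V_T2 - V_T1) / (T2 - T1)
Volume increment = 361.1 - 214.2 = 146.9 m^3/ha
PAI = 146.9 / 6 = 24.48 m^3/ha/year

24.48


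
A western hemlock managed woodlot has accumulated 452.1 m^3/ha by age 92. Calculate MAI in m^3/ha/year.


Formula: MAI = Total Volume / Stand Age
MAI = 452.1 m^3/ha / 92 years
MAI = 4.91 m^3/ha/year

4.91


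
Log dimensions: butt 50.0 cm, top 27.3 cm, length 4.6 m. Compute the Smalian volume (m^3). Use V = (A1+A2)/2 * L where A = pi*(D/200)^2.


Smalian: V = (A1 + A2)/2 * L,  A = pi*(D/200)^2
A1 = pi*(50.0/200)^2 = 0.19635 m^2
A2 = pi*(27.3/200)^2 = 0.058535 m^2
V = (0.19635+0.058535)/2*4.6 = 0.5862 m^3

0.5862


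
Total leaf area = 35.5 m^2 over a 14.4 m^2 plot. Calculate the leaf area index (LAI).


Formula: LAI = total leaf area / ground area  (dimensionless)
LAI = 35.5 m^2 / 14.4 m^2
LAI = 2.47

2.47


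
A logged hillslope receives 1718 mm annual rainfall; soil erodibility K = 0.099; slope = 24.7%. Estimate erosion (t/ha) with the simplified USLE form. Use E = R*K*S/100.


Formula: E = R * K * S / 100  (simplified USLE)
R * K = 1718 * 0.099 = 170.082
E = 170.082 * 24.7 / 100 = 42.01 t/ha

42.01


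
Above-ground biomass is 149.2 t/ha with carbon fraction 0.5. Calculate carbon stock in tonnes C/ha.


Formula: Carbon Stock = Biomass * Carbon Fraction
C = 149.2 t/ha * 0.5
C = 74.6 t C/ha

74.6


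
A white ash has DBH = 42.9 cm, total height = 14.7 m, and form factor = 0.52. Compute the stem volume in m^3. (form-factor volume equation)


Formula: V = pi * (DBH/200)^2 * H * ff
Radius = DBH/200 = 42.9/200 = 0.2145 m
Radius^2 = 0.2145^2 = 0.04601025 m^2
V = pi * 0.04601025 * 14.7 * 0.52
V = 1.105 m^3

1.105


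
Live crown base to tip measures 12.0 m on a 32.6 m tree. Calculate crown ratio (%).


Formula: Crown Ratio = (Crown Length / Total Height) * 100
CR = (12.0 m / 32.6 m) * 100
CR = 0.3681 * 100 = 36.8%

36.8


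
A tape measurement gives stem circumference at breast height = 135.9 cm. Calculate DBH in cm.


Formula: DBH = C / pi
DBH = 135.9 / pi
pi = 3.14159...
DBH = 43.3 cm

43.3


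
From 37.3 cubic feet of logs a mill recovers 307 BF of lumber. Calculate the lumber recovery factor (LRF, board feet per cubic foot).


Formula: LRF = Lumber Output (BF) / Log Input (ft^3)
LRF = 307 BF / 37.3 ft^3
LRF = 8.23 BF/ft^3

8.23


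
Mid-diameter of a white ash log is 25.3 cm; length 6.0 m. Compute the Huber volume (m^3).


Huber: V = Am * L,  Am = pi*(Dm/200)^2
Am = pi*(25.3/200)^2 = 0.050273 m^2
V = 0.050273*6.0 = 0.3016 m^3

0.3016


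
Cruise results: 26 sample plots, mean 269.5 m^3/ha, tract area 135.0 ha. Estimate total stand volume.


Formula: Total Volume = Mean Volume per ha * Total Area
Total Volume = 269.5 m^3/ha * 135.0 ha
Total Volume = 36383 m^3

36383


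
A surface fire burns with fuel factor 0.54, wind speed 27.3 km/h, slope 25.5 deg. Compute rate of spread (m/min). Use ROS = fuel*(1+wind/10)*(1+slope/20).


Formula: ROS = fuel * (1 + wind/10) * (1 + slope/20)
Wind factor = 1 + 27.3/10 = 3.73
Slope factor = 1 + 25.5/20 = 2.275
ROS = 0.54 * 3.73 * 2.275 = 4.58 m/min

4.58


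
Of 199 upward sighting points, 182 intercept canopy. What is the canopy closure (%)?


Formula: Canopy closure = covered points / total points * 100
Closure = 182 / 199 * 100
Closure = 0.9146 * 100 = 91.5%

91.5


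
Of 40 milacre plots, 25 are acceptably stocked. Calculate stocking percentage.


Formula: Stocking % = stocked plots / total plots * 100
Stocking = 25 / 40 * 100
Stocking = 0.625 * 100 = 62.5%

62.5


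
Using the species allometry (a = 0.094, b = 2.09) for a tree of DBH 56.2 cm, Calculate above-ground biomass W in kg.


Formula: W = a * DBH^b  (allometric power law)
DBH^b = 56.2^2.09 = 4538.8821
W = 0.094 * 4538.8821 = 426.7 kg

426.7


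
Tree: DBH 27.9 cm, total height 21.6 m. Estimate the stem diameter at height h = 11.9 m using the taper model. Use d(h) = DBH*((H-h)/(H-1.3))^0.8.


Taper: d(h) = DBH * ((H - h) / (H - 1.3))^0.8
Numerator = H - h = 21.6 - 11.9 = 9.7 m
Denominator = H - 1.3 = 21.6 - 1.3 = 20.3 m
Ratio = 9.7 / 20.3 = 0.47783
d = 27.9 * 0.47783^0.8 = 15.5 cm

15.5


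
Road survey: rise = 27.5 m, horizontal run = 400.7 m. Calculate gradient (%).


Formula: Gradient = rise / run * 100
Gradient = 27.5 / 400.7 * 100 = 6.9%

6.9


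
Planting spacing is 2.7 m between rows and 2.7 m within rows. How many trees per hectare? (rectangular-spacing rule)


Formula: TPH = 10000 m^2/ha / (spacing_x * spacing_y)
Area per tree = 2.7 m * 2.7 m = 7.29 m^2
TPH = 10000 / 7.29 = 1372 trees/ha

1372


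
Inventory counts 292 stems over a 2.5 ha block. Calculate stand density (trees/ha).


Formula: Stand Density = N_trees / Area_ha
Density = 292 trees / 2.5 ha
Density = 117 trees/ha

117


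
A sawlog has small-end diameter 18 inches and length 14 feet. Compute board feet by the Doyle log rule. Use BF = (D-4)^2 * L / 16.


Doyle: BF = (D - 4)^2 * L / 16
Adjusted diameter = 18 - 4 = 14 in
(D-4)^2 = 14^2 = 196
BF = 196 * 14 / 16 = 172 BF

172


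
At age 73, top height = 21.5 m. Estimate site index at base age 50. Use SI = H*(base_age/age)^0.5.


Formula: SI = H_dom * (base_age / age)^0.5
Age ratio = 50 / 73 = 0.68493
sqrt(age_ratio) = 0.82761
SI = 21.5 * 0.82761 = 17.8 m

17.8


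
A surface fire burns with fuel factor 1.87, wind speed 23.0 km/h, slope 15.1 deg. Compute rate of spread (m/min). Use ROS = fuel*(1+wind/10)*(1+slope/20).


Formula: ROS = fuel * (1 + wind/10) * (1 + slope/20)
Wind factor = 1 + 23.0/10 = 3.3
Slope factor = 1 + 15.1/20 = 1.755
ROS = 1.87 * 3.3 * 1.755 = 10.83 m/min

10.83


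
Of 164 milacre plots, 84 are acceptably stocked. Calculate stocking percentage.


Formula: Stocking % = stocked plots / total plots * 100
Stocking = 84 / 164 * 100
Stocking = 0.5122 * 100 = 51.2%

51.2


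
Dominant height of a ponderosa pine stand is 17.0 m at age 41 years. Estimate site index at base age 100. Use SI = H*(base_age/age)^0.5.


Formula: SI = H_dom * (base_age / age)^0.5
Age ratio = 100 / 41 = 2.43902
sqrt(age_ratio) = 1.56174
SI = 17.0 * 1.56174 = 26.5 m

26.5


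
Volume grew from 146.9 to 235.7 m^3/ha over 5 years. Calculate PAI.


Formula: PAI = (V_T2 - V_T1) / (T2 - T1)
Volume increment = 235.7 - 146.9 = 88.8 m^3/ha
PAI = 88.8 / 5 = 17.76 m^3/ha/year

17.76


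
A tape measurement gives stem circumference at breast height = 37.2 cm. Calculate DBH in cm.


Formula: DBH = C / pi
DBH = 37.2 / pi
pi = 3.14159...
DBH = 11.8 cm

11.8


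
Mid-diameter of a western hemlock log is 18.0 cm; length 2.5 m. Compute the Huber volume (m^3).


Huber: V = Am * L,  Am = pi*(Dm/200)^2
Am = pi*(18.0/200)^2 = 0.025447 m^2
V = 0.025447*2.5 = 0.0636 m^3

0.0636


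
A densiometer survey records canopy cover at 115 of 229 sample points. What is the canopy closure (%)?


Formula: Canopy closure = covered points / total points * 100
Closure = 115 / 229 * 100
Closure = 0.5022 * 100 = 50.2%

50.2


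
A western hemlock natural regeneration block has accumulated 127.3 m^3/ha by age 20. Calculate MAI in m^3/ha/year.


Formula: MAI = Total Volume / Stand Age
MAI = 127.3 m^3/ha / 20 years
MAI = 6.37 m^3/ha/year

6.37


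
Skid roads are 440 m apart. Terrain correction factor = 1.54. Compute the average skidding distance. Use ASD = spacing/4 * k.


Formula: ASD = (spacing / 4) * correction
Uncorrected distance = spacing / 4 = 440 / 4 = 110 m
ASD = 110 * 1.54 = 169 m

169


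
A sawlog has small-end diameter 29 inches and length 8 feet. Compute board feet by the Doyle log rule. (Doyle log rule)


Doyle: BF = (D - 4)^2 * L / 16
Adjusted diameter = 29 - 4 = 25 in
(D-4)^2 = 25^2 = 625
BF = 625 * 8 / 16 = 313 BF

313


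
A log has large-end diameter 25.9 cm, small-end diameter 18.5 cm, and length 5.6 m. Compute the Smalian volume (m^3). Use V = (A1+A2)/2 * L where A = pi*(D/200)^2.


Smalian: V = (A1 + A2)/2 * L,  A = pi*(D/200)^2
A1 = pi*(25.9/200)^2 = 0.052685 m^2
A2 = pi*(18.5/200)^2 = 0.02688 m^2
V = (0.052685+0.02688)/2*5.6 = 0.2228 m^3

0.2228


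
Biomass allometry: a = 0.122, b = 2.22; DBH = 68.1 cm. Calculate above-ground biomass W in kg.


Formula: W = a * DBH^b  (allometric power law)
DBH^b = 68.1^2.22 = 11737.7968
W = 0.122 * 11737.7968 = 1432.0 kg

1432.0


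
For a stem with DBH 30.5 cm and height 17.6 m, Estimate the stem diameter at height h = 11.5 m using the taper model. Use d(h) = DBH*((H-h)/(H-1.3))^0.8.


Taper: d(h) = DBH * ((H - h) / (H - 1.3))^0.8
Numerator = H - h = 17.6 - 11.5 = 6.1 m
Denominator = H - 1.3 = 17.6 - 1.3 = 16.3 m
Ratio = 6.1 / 16.3 = 0.37423
d = 30.5 * 0.37423^0.8 = 13.9 cm

13.9


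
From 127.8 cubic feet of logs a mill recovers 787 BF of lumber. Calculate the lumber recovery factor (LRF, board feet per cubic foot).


Formula: LRF = Lumber Output (BF) / Log Input (ft^3)
LRF = 787 BF / 127.8 ft^3
LRF = 6.16 BF/ft^3

6.16


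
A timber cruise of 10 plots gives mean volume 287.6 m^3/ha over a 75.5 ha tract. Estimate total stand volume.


Formula: Total Volume = Mean Volume per ha * Total Area
Total Volume = 287.6 m^3/ha * 75.5 ha
Total Volume = 21714 m^3

21714


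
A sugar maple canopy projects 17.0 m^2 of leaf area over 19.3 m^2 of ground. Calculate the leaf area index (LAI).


Formula: LAI = total leaf area / ground area  (dimensionless)
LAI = 17.0 m^2 / 19.3 m^2
LAI = 0.88

0.88


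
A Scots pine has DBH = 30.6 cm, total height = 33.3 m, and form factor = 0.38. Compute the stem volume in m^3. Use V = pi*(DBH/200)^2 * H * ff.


Formula: V = pi * (DBH/200)^2 * H * ff
Radius = DBH/200 = 30.6/200 = 0.153 m
Radius^2 = 0.153^2 = 0.023409 m^2
V = pi * 0.023409 * 33.3 * 0.38
V = 0.931 m^3

0.931


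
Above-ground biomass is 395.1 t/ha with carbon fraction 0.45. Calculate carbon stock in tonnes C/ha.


Formula: Carbon Stock = Biomass * Carbon Fraction
C = 395.1 t/ha * 0.45
C = 177.8 t C/ha

177.8


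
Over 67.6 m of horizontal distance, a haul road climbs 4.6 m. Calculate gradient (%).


Formula: Gradient = rise / run * 100
Gradient = 4.6 / 67.6 * 100 = 6.8%

6.8


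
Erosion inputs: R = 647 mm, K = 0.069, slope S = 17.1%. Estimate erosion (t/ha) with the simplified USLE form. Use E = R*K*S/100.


Formula: E = R * K * S / 100  (simplified USLE)
R * K = 647 * 0.069 = 44.643
E = 44.643 * 17.1 / 100 = 7.63 t/ha

7.63


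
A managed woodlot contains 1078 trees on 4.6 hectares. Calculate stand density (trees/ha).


Formula: Stand Density = N_trees / Area_ha
Density = 1078 trees / 4.6 ha
Density = 234 trees/ha

234


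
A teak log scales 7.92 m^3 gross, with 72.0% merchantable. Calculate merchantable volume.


Formula: MV = V_total * (merchantable_pct / 100)
Merchantable fraction = 72.0% / 100 = 0.72
MV = 7.92 m^3 * 0.72 = 5.702 m^3

5.702


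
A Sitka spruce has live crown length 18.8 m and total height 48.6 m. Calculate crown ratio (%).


Formula: Crown Ratio = (Crown Length / Total Height) * 100
CR = (18.8 m / 48.6 m) * 100
CR = 0.3868 * 100 = 38.7%

38.7


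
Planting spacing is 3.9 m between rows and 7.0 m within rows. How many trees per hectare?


Formula: TPH = 10000 m^2/ha / (spacing_x * spacing_y)
Area per tree = 3.9 m * 7.0 m = 27.3 m^2
TPH = 10000 / 27.3 = 366 trees/ha

366


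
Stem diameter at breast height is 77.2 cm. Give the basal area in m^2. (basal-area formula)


Formula: BA = pi * (DBH/2)^2 / 10000  (cm^2 to m^2)
Radius = DBH/2 = 77.2/2 = 38.6 cm
BA = pi * 38.6^2 / 10000
   = 4680.8474 cm^2 / 10000
   = 0.4681 m^2

0.4681


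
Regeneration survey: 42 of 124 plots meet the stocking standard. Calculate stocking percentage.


Formula: Stocking % = stocked plots / total plots * 100
Stocking = 42 / 124 * 100
Stocking = 0.3387 * 100 = 33.9%

33.9


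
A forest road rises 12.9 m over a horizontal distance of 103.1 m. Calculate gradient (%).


Formula: Gradient = rise / run * 100
Gradient = 12.9 / 103.1 * 100 = 12.5%

12.5


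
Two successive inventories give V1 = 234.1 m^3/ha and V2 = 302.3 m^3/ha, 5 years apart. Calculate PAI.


Formula: PAI = (V_T2 - V_T1) / (T2 - T1)
Volume increment = 302.3 - 234.1 = 68.2 m^3/ha
PAI = 68.2 / 5 = 13.64 m^3/ha/year

13.64


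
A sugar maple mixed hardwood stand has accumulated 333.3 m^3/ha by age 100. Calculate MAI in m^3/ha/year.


Formula: MAI = Total Volume / Stand Age
MAI = 333.3 m^3/ha / 100 years
MAI = 3.33 m^3/ha/year

3.33


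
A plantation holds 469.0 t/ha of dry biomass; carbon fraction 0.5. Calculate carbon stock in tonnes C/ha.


Formula: Carbon Stock = Biomass * Carbon Fraction
C = 469.0 t/ha * 0.5
C = 234.5 t C/ha

234.5


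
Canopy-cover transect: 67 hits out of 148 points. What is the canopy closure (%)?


Formula: Canopy closure = covered points / total points * 100
Closure = 67 / 148 * 100
Closure = 0.4527 * 100 = 45.3%

45.3


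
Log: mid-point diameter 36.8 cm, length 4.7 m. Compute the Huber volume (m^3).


Huber: V = Am * L,  Am = pi*(Dm/200)^2
Am = pi*(36.8/200)^2 = 0.106362 m^2
V = 0.106362*4.7 = 0.4999 m^3

0.4999


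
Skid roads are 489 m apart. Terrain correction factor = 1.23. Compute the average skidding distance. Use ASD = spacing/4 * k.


Formula: ASD = (spacing / 4) * correction
Uncorrected distance = spacing / 4 = 489 / 4 = 122.25 m
ASD = 122.25 * 1.23 = 150 m

150


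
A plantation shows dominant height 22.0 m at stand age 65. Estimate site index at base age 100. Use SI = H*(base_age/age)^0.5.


Formula: SI = H_dom * (base_age / age)^0.5
Age ratio = 100 / 65 = 1.53846
sqrt(age_ratio) = 1.24035
SI = 22.0 * 1.24035 = 27.3 m

27.3


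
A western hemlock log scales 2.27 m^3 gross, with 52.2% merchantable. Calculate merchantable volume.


Formula: MV = V_total * (merchantable_pct / 100)
Merchantable fraction = 52.2% / 100 = 0.522
MV = 2.27 m^3 * 0.522 = 1.185 m^3

1.185


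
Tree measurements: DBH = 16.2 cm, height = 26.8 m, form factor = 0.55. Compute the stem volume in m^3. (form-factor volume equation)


Formula: V = pi * (DBH/200)^2 * H * ff
Radius = DBH/200 = 16.2/200 = 0.081 m
Radius^2 = 0.081^2 = 0.006561 m^2
V = pi * 0.006561 * 26.8 * 0.55
V = 0.304 m^3

0.304


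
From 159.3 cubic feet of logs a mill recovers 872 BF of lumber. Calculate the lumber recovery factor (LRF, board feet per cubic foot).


Formula: LRF = Lumber Output (BF) / Log Input (ft^3)
LRF = 872 BF / 159.3 ft^3
LRF = 5.47 BF/ft^3

5.47


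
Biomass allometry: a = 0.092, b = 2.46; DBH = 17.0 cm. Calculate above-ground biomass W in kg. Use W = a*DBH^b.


Formula: W = a * DBH^b  (allometric power law)
DBH^b = 17.0^2.46 = 1063.9087
W = 0.092 * 1063.9087 = 97.9 kg

97.9


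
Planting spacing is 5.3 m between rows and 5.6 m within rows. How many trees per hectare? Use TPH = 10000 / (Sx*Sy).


Formula: TPH = 10000 m^2/ha / (spacing_x * spacing_y)
Area per tree = 5.3 m * 5.6 m = 29.68 m^2
TPH = 10000 / 29.68 = 337 trees/ha

337


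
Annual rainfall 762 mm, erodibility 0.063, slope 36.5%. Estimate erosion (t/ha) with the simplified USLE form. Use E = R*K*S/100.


Formula: E = R * K * S / 100  (simplified USLE)
R * K = 762 * 0.063 = 48.006
E = 48.006 * 36.5 / 100 = 17.52 t/ha

17.52


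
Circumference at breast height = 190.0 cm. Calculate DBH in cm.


Formula: DBH = C / pi
DBH = 190.0 / pi
pi = 3.14159...
DBH = 60.5 cm

60.5


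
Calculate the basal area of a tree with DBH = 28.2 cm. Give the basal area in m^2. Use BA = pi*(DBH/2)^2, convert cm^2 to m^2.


Formula: BA = pi * (DBH/2)^2 / 10000  (cm^2 to m^2)
Radius = DBH/2 = 28.2/2 = 14.1 cm
BA = pi * 14.1^2 / 10000
   = 624.58 cm^2 / 10000
   = 0.0625 m^2

0.0625


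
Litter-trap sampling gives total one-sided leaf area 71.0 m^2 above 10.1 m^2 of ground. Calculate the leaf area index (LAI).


Formula: LAI = total leaf area / ground area  (dimensionless)
LAI = 71.0 m^2 / 10.1 m^2
LAI = 7.03

7.03


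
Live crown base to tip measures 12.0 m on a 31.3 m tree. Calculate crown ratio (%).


Formula: Crown Ratio = (Crown Length / Total Height) * 100
CR = (12.0 m / 31.3 m) * 100
CR = 0.3834 * 100 = 38.3%

38.3


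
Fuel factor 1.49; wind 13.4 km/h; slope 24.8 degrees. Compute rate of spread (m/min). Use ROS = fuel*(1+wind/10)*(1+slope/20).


Formula: ROS = fuel * (1 + wind/10) * (1 + slope/20)
Wind factor = 1 + 13.4/10 = 2.34
Slope factor = 1 + 24.8/20 = 2.24
ROS = 1.49 * 2.34 * 2.24 = 7.81 m/min

7.81


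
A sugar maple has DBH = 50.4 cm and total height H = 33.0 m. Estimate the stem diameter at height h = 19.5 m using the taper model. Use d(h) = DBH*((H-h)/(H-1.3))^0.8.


Taper: d(h) = DBH * ((H - h) / (H - 1.3))^0.8
Numerator = H - h = 33.0 - 19.5 = 13.5 m
Denominator = H - 1.3 = 33.0 - 1.3 = 31.7 m
Ratio = 13.5 / 31.7 = 0.42587
d = 50.4 * 0.42587^0.8 = 25.5 cm

25.5


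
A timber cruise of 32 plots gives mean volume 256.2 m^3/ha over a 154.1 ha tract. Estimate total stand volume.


Formula: Total Volume = Mean Volume per ha * Total Area
Total Volume = 256.2 m^3/ha * 154.1 ha
Total Volume = 39480 m^3

39480


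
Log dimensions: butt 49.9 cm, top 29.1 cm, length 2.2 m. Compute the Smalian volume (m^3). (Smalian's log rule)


Smalian: V = (A1 + A2)/2 * L,  A = pi*(D/200)^2
A1 = pi*(49.9/200)^2 = 0.195565 m^2
A2 = pi*(29.1/200)^2 = 0.066508 m^2
V = (0.195565+0.066508)/2*2.2 = 0.2883 m^3

0.2883


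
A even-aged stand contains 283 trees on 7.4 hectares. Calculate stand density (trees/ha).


Formula: Stand Density = N_trees / Area_ha
Density = 283 trees / 7.4 ha
Density = 38 trees/ha

38


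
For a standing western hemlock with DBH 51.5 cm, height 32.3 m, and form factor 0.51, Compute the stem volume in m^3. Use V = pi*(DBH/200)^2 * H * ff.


Formula: V = pi * (DBH/200)^2 * H * ff
Radius = DBH/200 = 51.5/200 = 0.2575 m
Radius^2 = 0.2575^2 = 0.06630625 m^2
V = pi * 0.06630625 * 32.3 * 0.51
V = 3.431 m^3

3.431


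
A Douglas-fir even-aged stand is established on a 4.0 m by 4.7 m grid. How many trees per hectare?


Formula: TPH = 10000 m^2/ha / (spacing_x * spacing_y)
Area per tree = 4.0 m * 4.7 m = 18.8 m^2
TPH = 10000 / 18.8 = 532 trees/ha

532


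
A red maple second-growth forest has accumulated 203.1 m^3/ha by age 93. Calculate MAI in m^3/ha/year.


Formula: MAI = Total Volume / Stand Age
MAI = 203.1 m^3/ha / 93 years
MAI = 2.18 m^3/ha/year

2.18


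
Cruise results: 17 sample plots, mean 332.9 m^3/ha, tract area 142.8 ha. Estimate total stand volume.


Formula: Total Volume = Mean Volume per ha * Total Area
Total Volume = 332.9 m^3/ha * 142.8 ha
Total Volume = 47538 m^3

47538


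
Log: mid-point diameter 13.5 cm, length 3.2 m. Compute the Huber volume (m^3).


Huber: V = Am * L,  Am = pi*(Dm/200)^2
Am = pi*(13.5/200)^2 = 0.014314 m^2
V = 0.014314*3.2 = 0.0458 m^3

0.0458


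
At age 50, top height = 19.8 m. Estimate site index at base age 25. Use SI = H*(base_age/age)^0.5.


Formula: SI = H_dom * (base_age / age)^0.5
Age ratio = 25 / 50 = 0.5
sqrt(age_ratio) = 0.70711
SI = 19.8 * 0.70711 = 14.0 m

14.0


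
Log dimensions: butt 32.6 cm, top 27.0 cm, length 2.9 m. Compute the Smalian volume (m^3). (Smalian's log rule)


Smalian: V = (A1 + A2)/2 * L,  A = pi*(D/200)^2
A1 = pi*(32.6/200)^2 = 0.083469 m^2
A2 = pi*(27.0/200)^2 = 0.057256 m^2
V = (0.083469+0.057256)/2*2.9 = 0.2041 m^3

0.2041


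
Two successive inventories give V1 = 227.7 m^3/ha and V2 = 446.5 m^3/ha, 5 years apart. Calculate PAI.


Formula: PAI = (V_T2 - V_T1) / (T2 - T1)
Volume increment = 446.5 - 227.7 = 218.8 m^3/ha
PAI = 218.8 / 5 = 43.76 m^3/ha/year

43.76


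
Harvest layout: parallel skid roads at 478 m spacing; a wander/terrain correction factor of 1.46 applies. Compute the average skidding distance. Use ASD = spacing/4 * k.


Formula: ASD = (spacing / 4) * correction
Uncorrected distance = spacing / 4 = 478 / 4 = 119.5 m
ASD = 119.5 * 1.46 = 174 m

174


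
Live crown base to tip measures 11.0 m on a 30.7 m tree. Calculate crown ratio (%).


Formula: Crown Ratio = (Crown Length / Total Height) * 100
CR = (11.0 m / 30.7 m) * 100
CR = 0.3583 * 100 = 35.8%

35.8


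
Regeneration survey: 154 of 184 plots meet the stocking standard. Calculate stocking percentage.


Formula: Stocking % = stocked plots / total plots * 100
Stocking = 154 / 184 * 100
Stocking = 0.837 * 100 = 83.7%

83.7


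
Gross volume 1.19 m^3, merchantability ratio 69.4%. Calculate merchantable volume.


Formula: MV = V_total * (merchantable_pct / 100)
Merchantable fraction = 69.4% / 100 = 0.694
MV = 1.19 m^3 * 0.694 = 0.826 m^3

0.826


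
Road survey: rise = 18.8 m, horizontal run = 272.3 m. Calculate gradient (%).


Formula: Gradient = rise / run * 100
Gradient = 18.8 / 272.3 * 100 = 6.9%

6.9


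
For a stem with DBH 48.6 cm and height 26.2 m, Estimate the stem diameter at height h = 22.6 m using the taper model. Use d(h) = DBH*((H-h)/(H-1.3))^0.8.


Taper: d(h) = DBH * ((H - h) / (H - 1.3))^0.8
Numerator = H - h = 26.2 - 22.6 = 3.6 m
Denominator = H - 1.3 = 26.2 - 1.3 = 24.9 m
Ratio = 3.6 / 24.9 = 0.14458
d = 48.6 * 0.14458^0.8 = 10.3 cm

10.3


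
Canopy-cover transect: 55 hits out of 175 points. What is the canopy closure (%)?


Formula: Canopy closure = covered points / total points * 100
Closure = 55 / 175 * 100
Closure = 0.3143 * 100 = 31.4%

31.4


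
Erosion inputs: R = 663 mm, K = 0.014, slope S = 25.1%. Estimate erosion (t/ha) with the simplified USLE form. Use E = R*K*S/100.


Formula: E = R * K * S / 100  (simplified USLE)
R * K = 663 * 0.014 = 9.282
E = 9.282 * 25.1 / 100 = 2.33 t/ha

2.33


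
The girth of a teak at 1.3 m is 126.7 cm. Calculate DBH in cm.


Formula: DBH = C / pi
DBH = 126.7 / pi
pi = 3.14159...
DBH = 40.3 cm

40.3


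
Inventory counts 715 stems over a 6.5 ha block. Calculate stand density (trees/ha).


Formula: Stand Density = N_trees / Area_ha
Density = 715 trees / 6.5 ha
Density = 110 trees/ha

110


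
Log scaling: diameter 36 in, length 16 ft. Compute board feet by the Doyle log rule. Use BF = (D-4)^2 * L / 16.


Doyle: BF = (D - 4)^2 * L / 16
Adjusted diameter = 36 - 4 = 32 in
(D-4)^2 = 32^2 = 1024
BF = 1024 * 16 / 16 = 1024 BF

1024


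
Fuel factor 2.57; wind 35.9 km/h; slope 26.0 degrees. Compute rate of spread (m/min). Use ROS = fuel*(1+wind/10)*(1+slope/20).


Formula: ROS = fuel * (1 + wind/10) * (1 + slope/20)
Wind factor = 1 + 35.9/10 = 4.59
Slope factor = 1 + 26.0/20 = 2.3
ROS = 2.57 * 4.59 * 2.3 = 27.13 m/min

27.13


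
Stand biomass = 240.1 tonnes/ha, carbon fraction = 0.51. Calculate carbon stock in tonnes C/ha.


Formula: Carbon Stock = Biomass * Carbon Fraction
C = 240.1 t/ha * 0.51
C = 122.5 t C/ha

122.5


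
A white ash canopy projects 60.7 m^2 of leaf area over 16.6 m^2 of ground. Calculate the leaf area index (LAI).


Formula: LAI = total leaf area / ground area  (dimensionless)
LAI = 60.7 m^2 / 16.6 m^2
LAI = 3.66

3.66


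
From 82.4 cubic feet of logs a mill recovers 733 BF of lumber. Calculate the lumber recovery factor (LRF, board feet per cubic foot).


Formula: LRF = Lumber Output (BF) / Log Input (ft^3)
LRF = 733 BF / 82.4 ft^3
LRF = 8.9 BF/ft^3

8.9


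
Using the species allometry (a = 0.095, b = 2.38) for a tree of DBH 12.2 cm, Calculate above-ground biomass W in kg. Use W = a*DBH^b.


Formula: W = a * DBH^b  (allometric power law)
DBH^b = 12.2^2.38 = 385.0671
W = 0.095 * 385.0671 = 36.6 kg

36.6


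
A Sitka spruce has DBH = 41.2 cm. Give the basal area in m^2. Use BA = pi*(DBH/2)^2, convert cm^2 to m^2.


Formula: BA = pi * (DBH/2)^2 / 10000  (cm^2 to m^2)
Radius = DBH/2 = 41.2/2 = 20.6 cm
BA = pi * 20.6^2 / 10000
   = 1333.1663 cm^2 / 10000
   = 0.1333 m^2

0.1333


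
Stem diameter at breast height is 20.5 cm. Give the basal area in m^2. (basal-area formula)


Formula: BA = pi * (DBH/2)^2 / 10000  (cm^2 to m^2)
Radius = DBH/2 = 20.5/2 = 10.25 cm
BA = pi * 10.25^2 / 10000
   = 330.0636 cm^2 / 10000
   = 0.033 m^2

0.033


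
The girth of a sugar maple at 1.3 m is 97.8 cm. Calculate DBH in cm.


Formula: DBH = C / pi
DBH = 97.8 / pi
pi = 3.14159...
DBH = 31.1 cm

31.1


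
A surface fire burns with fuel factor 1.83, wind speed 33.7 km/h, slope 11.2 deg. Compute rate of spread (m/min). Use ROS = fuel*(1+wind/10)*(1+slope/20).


Formula: ROS = fuel * (1 + wind/10) * (1 + slope/20)
Wind factor = 1 + 33.7/10 = 4.37
Slope factor = 1 + 11.2/20 = 1.56
ROS = 1.83 * 4.37 * 1.56 = 12.48 m/min

12.48


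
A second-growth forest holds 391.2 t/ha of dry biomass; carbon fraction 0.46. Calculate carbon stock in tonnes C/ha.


Formula: Carbon Stock = Biomass * Carbon Fraction
C = 391.2 t/ha * 0.46
C = 180.0 t C/ha

180.0


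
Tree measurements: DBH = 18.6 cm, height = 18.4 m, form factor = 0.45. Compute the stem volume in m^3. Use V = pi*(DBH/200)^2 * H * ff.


Formula: V = pi * (DBH/200)^2 * H * ff
Radius = DBH/200 = 18.6/200 = 0.093 m
Radius^2 = 0.093^2 = 0.008649 m^2
V = pi * 0.008649 * 18.4 * 0.45
V = 0.225 m^3

0.225


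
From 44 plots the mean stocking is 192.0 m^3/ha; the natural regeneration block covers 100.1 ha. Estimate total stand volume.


Formula: Total Volume = Mean Volume per ha * Total Area
Total Volume = 192.0 m^3/ha * 100.1 ha
Total Volume = 19219 m^3

19219


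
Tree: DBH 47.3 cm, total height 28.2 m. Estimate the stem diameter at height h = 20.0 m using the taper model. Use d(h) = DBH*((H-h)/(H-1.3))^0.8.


Taper: d(h) = DBH * ((H - h) / (H - 1.3))^0.8
Numerator = H - h = 28.2 - 20.0 = 8.2 m
Denominator = H - 1.3 = 28.2 - 1.3 = 26.9 m
Ratio = 8.2 / 26.9 = 0.30483
d = 47.3 * 0.30483^0.8 = 18.3 cm

18.3


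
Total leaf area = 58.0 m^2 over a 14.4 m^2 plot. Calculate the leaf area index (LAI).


Formula: LAI = total leaf area / ground area  (dimensionless)
LAI = 58.0 m^2 / 14.4 m^2
LAI = 4.03

4.03


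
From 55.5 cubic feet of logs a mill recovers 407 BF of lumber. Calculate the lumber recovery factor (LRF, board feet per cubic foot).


Formula: LRF = Lumber Output (BF) / Log Input (ft^3)
LRF = 407 BF / 55.5 ft^3
LRF = 7.33 BF/ft^3

7.33


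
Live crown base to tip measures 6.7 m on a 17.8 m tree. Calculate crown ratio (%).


Formula: Crown Ratio = (Crown Length / Total Height) * 100
CR = (6.7 m / 17.8 m) * 100
CR = 0.3764 * 100 = 37.6%

37.6


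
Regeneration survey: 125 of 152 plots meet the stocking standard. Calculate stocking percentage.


Formula: Stocking % = stocked plots / total plots * 100
Stocking = 125 / 152 * 100
Stocking = 0.8224 * 100 = 82.2%

82.2


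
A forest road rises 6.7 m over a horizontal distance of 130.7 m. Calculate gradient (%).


Formula: Gradient = rise / run * 100
Gradient = 6.7 / 130.7 * 100 = 5.1%

5.1


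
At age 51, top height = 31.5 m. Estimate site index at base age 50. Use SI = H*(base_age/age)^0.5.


Formula: SI = H_dom * (base_age / age)^0.5
Age ratio = 50 / 51 = 0.98039
sqrt(age_ratio) = 0.99015
SI = 31.5 * 0.99015 = 31.2 m

31.2


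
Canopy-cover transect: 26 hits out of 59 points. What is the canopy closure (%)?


Formula: Canopy closure = covered points / total points * 100
Closure = 26 / 59 * 100
Closure = 0.4407 * 100 = 44.1%

44.1


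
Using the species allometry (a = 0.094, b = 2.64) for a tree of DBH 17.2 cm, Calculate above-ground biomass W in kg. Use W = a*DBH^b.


Formula: W = a * DBH^b  (allometric power law)
DBH^b = 17.2^2.64 = 1827.2379
W = 0.094 * 1827.2379 = 171.8 kg

171.8


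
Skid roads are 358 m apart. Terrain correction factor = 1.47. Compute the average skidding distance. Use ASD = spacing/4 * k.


Formula: ASD = (spacing / 4) * correction
Uncorrected distance = spacing / 4 = 358 / 4 = 89.5 m
ASD = 89.5 * 1.47 = 132 m

132


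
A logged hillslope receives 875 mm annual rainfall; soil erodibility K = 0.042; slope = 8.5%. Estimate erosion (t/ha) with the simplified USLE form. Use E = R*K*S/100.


Formula: E = R * K * S / 100  (simplified USLE)
R * K = 875 * 0.042 = 36.75
E = 36.75 * 8.5 / 100 = 3.12 t/ha

3.12


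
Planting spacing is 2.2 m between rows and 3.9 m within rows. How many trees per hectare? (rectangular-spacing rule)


Formula: TPH = 10000 m^2/ha / (spacing_x * spacing_y)
Area per tree = 2.2 m * 3.9 m = 8.58 m^2
TPH = 10000 / 8.58 = 1166 trees/ha

1166


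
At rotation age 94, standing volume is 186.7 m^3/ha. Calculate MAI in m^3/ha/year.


Formula: MAI = Total Volume / Stand Age
MAI = 186.7 m^3/ha / 94 years
MAI = 1.99 m^3/ha/year

1.99


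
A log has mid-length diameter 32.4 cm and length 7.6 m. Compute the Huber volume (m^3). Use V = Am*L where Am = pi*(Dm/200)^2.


Huber: V = Am * L,  Am = pi*(Dm/200)^2
Am = pi*(32.4/200)^2 = 0.082448 m^2
V = 0.082448*7.6 = 0.6266 m^3

0.6266


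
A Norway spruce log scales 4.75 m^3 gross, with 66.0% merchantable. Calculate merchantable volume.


Formula: MV = V_total * (merchantable_pct / 100)
Merchantable fraction = 66.0% / 100 = 0.66
MV = 4.75 m^3 * 0.66 = 3.135 m^3

3.135


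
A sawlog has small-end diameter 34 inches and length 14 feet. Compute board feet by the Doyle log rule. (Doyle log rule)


Doyle: BF = (D - 4)^2 * L / 16
Adjusted diameter = 34 - 4 = 30 in
(D-4)^2 = 30^2 = 900
BF = 900 * 14 / 16 = 788 BF

788


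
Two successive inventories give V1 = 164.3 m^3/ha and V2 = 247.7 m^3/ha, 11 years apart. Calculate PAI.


Formula: PAI = (V_T2 - V_T1) / (T2 - T1)
Volume increment = 247.7 - 164.3 = 83.4 m^3/ha
PAI = 83.4 / 11 = 7.58 m^3/ha/year

7.58


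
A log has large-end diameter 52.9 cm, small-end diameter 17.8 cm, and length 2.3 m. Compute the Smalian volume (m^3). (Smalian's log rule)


Smalian: V = (A1 + A2)/2 * L,  A = pi*(D/200)^2
A1 = pi*(52.9/200)^2 = 0.219787 m^2
A2 = pi*(17.8/200)^2 = 0.024885 m^2
V = (0.219787+0.024885)/2*2.3 = 0.2814 m^3

0.2814


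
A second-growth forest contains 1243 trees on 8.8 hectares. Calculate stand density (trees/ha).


Formula: Stand Density = N_trees / Area_ha
Density = 1243 trees / 8.8 ha
Density = 141 trees/ha

141


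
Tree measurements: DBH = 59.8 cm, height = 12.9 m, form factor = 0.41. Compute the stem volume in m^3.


Formula: V = pi * (DBH/200)^2 * H * ff
Radius = DBH/200 = 59.8/200 = 0.299 m
Radius^2 = 0.299^2 = 0.089401 m^2
V = pi * 0.089401 * 12.9 * 0.41
V = 1.485 m^3

1.485


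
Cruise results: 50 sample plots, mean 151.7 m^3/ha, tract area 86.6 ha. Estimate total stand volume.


Formula: Total Volume = Mean Volume per ha * Total Area
Total Volume = 151.7 m^3/ha * 86.6 ha
Total Volume = 13137 m^3

13137


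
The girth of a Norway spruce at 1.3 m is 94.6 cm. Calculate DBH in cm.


Formula: DBH = C / pi
DBH = 94.6 / pi
pi = 3.14159...
DBH = 30.1 cm

30.1


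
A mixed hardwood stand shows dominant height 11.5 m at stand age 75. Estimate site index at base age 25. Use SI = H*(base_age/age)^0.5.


Formula: SI = H_dom * (base_age / age)^0.5
Age ratio = 25 / 75 = 0.33333
sqrt(age_ratio) = 0.57735
SI = 11.5 * 0.57735 = 6.6 m

6.6


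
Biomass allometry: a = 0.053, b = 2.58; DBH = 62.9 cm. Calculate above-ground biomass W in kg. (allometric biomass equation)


Formula: W = a * DBH^b  (allometric power law)
DBH^b = 62.9^2.58 = 43703.7462
W = 0.053 * 43703.7462 = 2316.3 kg

2316.3


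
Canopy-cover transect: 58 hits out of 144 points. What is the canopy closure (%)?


Formula: Canopy closure = covered points / total points * 100
Closure = 58 / 144 * 100
Closure = 0.4028 * 100 = 40.3%

40.3


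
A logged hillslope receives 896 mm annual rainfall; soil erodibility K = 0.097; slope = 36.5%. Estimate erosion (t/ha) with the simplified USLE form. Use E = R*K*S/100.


Formula: E = R * K * S / 100  (simplified USLE)
R * K = 896 * 0.097 = 86.912
E = 86.912 * 36.5 / 100 = 31.72 t/ha

31.72


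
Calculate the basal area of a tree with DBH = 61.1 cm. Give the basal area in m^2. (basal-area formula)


Formula: BA = pi * (DBH/2)^2 / 10000  (cm^2 to m^2)
Radius = DBH/2 = 61.1/2 = 30.55 cm
BA = pi * 30.55^2 / 10000
   = 2932.0563 cm^2 / 10000
   = 0.2932 m^2

0.2932


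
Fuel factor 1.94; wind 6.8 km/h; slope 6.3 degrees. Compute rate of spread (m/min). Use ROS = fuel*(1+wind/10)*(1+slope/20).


Formula: ROS = fuel * (1 + wind/10) * (1 + slope/20)
Wind factor = 1 + 6.8/10 = 1.68
Slope factor = 1 + 6.3/20 = 1.315
ROS = 1.94 * 1.68 * 1.315 = 4.29 m/min

4.29


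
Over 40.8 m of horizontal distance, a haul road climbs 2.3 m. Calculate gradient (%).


Formula: Gradient = rise / run * 100
Gradient = 2.3 / 40.8 * 100 = 5.6%

5.6


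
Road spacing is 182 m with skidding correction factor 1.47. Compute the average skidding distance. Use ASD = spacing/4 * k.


Formula: ASD = (spacing / 4) * correction
Uncorrected distance = spacing / 4 = 182 / 4 = 45.5 m
ASD = 45.5 * 1.47 = 67 m

67


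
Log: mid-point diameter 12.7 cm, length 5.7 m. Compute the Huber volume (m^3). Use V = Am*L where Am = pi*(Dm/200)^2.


Huber: V = Am * L,  Am = pi*(Dm/200)^2
Am = pi*(12.7/200)^2 = 0.012668 m^2
V = 0.012668*5.7 = 0.0722 m^3

0.0722


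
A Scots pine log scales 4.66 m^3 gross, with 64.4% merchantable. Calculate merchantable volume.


Formula: MV = V_total * (merchantable_pct / 100)
Merchantable fraction = 64.4% / 100 = 0.644
MV = 4.66 m^3 * 0.644 = 3.001 m^3

3.001


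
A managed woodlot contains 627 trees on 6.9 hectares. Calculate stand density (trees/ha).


Formula: Stand Density = N_trees / Area_ha
Density = 627 trees / 6.9 ha
Density = 91 trees/ha

91


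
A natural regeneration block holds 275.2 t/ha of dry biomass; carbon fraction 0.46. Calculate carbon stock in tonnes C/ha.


Formula: Carbon Stock = Biomass * Carbon Fraction
C = 275.2 t/ha * 0.46
C = 126.6 t C/ha

126.6


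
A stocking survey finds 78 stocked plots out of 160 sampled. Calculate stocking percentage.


Formula: Stocking % = stocked plots / total plots * 100
Stocking = 78 / 160 * 100
Stocking = 0.4875 * 100 = 48.8%

48.8


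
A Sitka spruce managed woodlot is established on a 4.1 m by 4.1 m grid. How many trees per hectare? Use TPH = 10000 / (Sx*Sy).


Formula: TPH = 10000 m^2/ha / (spacing_x * spacing_y)
Area per tree = 4.1 m * 4.1 m = 16.81 m^2
TPH = 10000 / 16.81 = 595 trees/ha

595
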